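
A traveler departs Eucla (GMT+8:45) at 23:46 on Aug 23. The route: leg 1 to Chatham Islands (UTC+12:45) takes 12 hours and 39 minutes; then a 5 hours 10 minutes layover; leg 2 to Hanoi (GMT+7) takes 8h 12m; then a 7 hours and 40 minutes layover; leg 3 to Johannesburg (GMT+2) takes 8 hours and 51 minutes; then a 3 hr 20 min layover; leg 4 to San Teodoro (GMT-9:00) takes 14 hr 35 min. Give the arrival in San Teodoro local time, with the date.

18:28 on August 25

Convert departure to UTC: 23:46 − 8:45 = 15:01 UTC on Aug 23.
Add 12 hours and 39 minutes leg 1 → 03:40 UTC (Aug 24).
Add 5 hours and 10 minutes layover in Chatham Islands → 08:50 UTC.
Add 8 hours and 12 minutes leg 2 → 17:02 UTC.
Add 7 hours and 40 minutes layover in Hanoi → 00:42 UTC (Aug 25).
Add 8 hours and 51 minutes leg 3 → 09:33 UTC.
Add 3 hours 20 minutes layover in Johannesburg → 12:53 UTC.
Add 14 hours and 35 minutes leg 4 → 03:28 UTC (Aug 26).
San Teodoro is UTC−9:00, so local arrival = 03:28 − 9:00 = 18:28 on Aug 25.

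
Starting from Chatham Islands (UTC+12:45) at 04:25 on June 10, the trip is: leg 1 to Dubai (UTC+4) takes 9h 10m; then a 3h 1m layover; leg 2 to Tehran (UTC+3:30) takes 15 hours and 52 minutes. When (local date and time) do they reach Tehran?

23:13 on Jun 10

Convert departure to UTC: 04:25 − 12:45 = 15:40 UTC on Jun 9.
Add 9 hours and 10 minutes leg 1 → 00:50 UTC (Jun 10).
Add 3 hours and 1 minute layover in Dubai → 03:51 UTC.
Add 15 hours and 52 minutes leg 2 → 19:43 UTC.
Tehran is UTC+3:30, so local arrival = 19:43 + 3:30 = 23:13 on Jun 10.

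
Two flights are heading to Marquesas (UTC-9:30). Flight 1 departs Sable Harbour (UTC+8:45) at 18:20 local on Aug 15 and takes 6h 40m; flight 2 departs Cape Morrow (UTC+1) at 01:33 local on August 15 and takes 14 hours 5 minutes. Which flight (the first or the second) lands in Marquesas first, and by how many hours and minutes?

Flight 1 in UTC: 18:20 − 8:45 = 09:35 on Aug 15.
+6 hours 40 minutes → arrive 16:15 UTC on Aug 15.
Flight 2 in UTC: 01:33 − 1:00 = 00:33 on Aug 15.
+14 hours and 5 minutes → arrive 14:38 UTC on Aug 15.
Flight 2 lands earlier by 1 hour 37 minutes.

the second, by 1 hour 37 minutes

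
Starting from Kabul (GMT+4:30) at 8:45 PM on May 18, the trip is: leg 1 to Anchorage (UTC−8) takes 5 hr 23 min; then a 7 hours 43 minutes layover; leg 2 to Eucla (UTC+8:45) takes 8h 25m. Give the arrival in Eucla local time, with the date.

10:31 PM on May 19

Convert departure to UTC: 8:45 PM − 4:30 = 4:15 PM UTC on May 18.
Add 5 hours 23 minutes leg 1 → 9:38 PM UTC.
Add 7 hours and 43 minutes layover in Anchorage → 5:21 AM UTC (May 19).
Add 8 hours 25 minutes leg 2 → 1:46 PM UTC.
Eucla is UTC+8:45, so local arrival = 1:46 PM + 8:45 = 10:31 PM on May 19.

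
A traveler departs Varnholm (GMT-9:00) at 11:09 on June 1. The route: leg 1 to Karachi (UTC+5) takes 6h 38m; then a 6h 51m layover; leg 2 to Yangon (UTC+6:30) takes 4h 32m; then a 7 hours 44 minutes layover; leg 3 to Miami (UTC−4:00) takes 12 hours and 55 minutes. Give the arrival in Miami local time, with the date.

06:49 on Jun 3

Convert departure to UTC: 11:09 + 9:00 = 20:09 UTC on Jun 1.
Add 6 hours 38 minutes leg 1 → 02:47 UTC (Jun 2).
Add 6 hours 51 minutes layover in Karachi → 09:38 UTC.
Add 4 hours and 32 minutes leg 2 → 14:10 UTC.
Add 7 hours 44 minutes layover in Yangon → 21:54 UTC.
Add 12 hours 55 minutes leg 3 → 10:49 UTC (Jun 3).
Miami is UTC−4:00, so local arrival = 10:49 − 4:00 = 06:49 on Jun 3.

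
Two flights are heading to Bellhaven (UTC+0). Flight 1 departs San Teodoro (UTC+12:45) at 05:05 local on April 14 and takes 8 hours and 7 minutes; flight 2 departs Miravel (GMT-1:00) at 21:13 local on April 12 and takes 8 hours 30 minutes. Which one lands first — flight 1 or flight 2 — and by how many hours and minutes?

the second, by 17 hours 44 minutes

Flight 1 in UTC: 05:05 − 12:45 = 16:20 on Apr 13.
+8 hours and 7 minutes → arrive 00:27 UTC on Apr 14.
Flight 2 in UTC: 21:13 + 1:00 = 22:13 on Apr 12.
+8 hours and 30 minutes → arrive 06:43 UTC on Apr 13.
Flight 2 lands earlier by 17 hours 44 minutes.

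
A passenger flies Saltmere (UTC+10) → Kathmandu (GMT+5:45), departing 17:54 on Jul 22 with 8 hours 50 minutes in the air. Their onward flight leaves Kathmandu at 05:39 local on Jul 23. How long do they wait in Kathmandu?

7 hours 10 minutes

Convert departure to UTC: 17:54 − 10:00 = 07:54 UTC on Jul 22.
Add 8 hours and 50 minutes flight time → 16:44 UTC.
Kathmandu is UTC+5:45, so local arrival = 16:44 + 5:45 = 22:29 on Jul 22.
Layover = 05:39 − 22:29 (+1 day) = 7 hours 10 minutes.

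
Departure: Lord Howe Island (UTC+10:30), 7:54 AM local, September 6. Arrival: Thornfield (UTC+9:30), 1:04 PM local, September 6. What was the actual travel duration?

Departure in UTC: 7:54 AM − 10:30 = 9:24 PM on Sep 5.
Arrival in UTC: 1:04 PM − 9:30 = 3:34 AM on Sep 6.
Elapsed = 3:34 AM − 9:24 PM (+1 day) = 6 hours 10 minutes.

6 hours 10 minutes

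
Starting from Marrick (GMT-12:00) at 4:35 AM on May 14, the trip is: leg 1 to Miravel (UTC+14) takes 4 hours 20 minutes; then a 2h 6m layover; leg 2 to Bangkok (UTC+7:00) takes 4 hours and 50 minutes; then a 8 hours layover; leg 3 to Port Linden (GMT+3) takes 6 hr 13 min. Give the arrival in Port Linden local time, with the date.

9:04 PM on May 15

Convert departure to UTC: 4:35 AM + 12:00 = 4:35 PM UTC on May 14.
Add 4 hours 20 minutes leg 1 → 8:55 PM UTC.
Add 2 hours and 6 minutes layover in Miravel → 11:01 PM UTC.
Add 4 hours and 50 minutes leg 2 → 3:51 AM UTC (May 15).
Add 8 hours layover in Bangkok → 11:51 AM UTC.
Add 6 hours 13 minutes leg 3 → 6:04 PM UTC.
Port Linden is UTC+3:00, so local arrival = 6:04 PM + 3:00 = 9:04 PM on May 15.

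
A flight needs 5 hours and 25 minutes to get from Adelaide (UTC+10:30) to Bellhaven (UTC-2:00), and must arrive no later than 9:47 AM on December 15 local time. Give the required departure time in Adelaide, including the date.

4:52 PM on December 15

Target arrival in UTC: 9:47 AM + 2:00 = 11:47 AM on Dec 15.
Subtract 5 hours 25 minutes → departure 6:22 AM UTC on Dec 15.
Adelaide is UTC+10:30: 6:22 AM + 10:30 = 4:52 PM on Dec 15.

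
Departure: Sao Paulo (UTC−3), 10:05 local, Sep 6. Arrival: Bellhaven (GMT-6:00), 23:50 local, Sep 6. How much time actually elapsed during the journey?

16 hours 45 minutes

Departure in UTC: 10:05 + 3:00 = 13:05 on Sep 6.
Arrival in UTC: 23:50 + 6:00 = 05:50 on Sep 7.
Elapsed = 05:50 − 13:05 (+1 day) = 16 hours 45 minutes.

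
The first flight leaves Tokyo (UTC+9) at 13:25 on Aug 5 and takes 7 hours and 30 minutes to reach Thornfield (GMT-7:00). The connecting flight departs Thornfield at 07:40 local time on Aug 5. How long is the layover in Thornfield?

Convert departure to UTC: 13:25 − 9:00 = 04:25 UTC on Aug 5.
Add 7 hours and 30 minutes flight time → 11:55 UTC.
Thornfield is UTC−7:00, so local arrival = 11:55 − 7:00 = 04:55 on Aug 5.
Layover = 07:40 − 04:55 = 2 hours 45 minutes.

2 hours 45 minutes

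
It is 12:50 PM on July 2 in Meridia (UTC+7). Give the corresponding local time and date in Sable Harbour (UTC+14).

7:50 PM on July 2

Sable Harbour is 7:00 ahead of Meridia.
Shift by the zone difference: 12:50 PM + 7:00 = 7:50 PM on Jul 2 in Sable Harbour.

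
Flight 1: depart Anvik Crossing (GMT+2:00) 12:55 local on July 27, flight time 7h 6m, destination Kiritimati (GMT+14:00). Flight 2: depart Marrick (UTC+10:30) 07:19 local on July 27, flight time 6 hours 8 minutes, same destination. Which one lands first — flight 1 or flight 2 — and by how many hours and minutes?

Flight 1 in UTC: 12:55 − 2:00 = 10:55 on Jul 27.
+7 hours 6 minutes → arrive 18:01 UTC on Jul 27.
Flight 2 in UTC: 07:19 − 10:30 = 20:49 on Jul 26.
+6 hours 8 minutes → arrive 02:57 UTC on Jul 27.
Flight 2 lands earlier by 15 hours 4 minutes.

the second, by 15 hours 4 minutes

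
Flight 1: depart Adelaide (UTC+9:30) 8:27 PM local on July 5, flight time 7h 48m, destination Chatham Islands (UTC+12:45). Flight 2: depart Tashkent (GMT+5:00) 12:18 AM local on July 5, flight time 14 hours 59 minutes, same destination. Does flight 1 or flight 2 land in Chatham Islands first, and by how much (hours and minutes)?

Flight 1 in UTC: 8:27 PM − 9:30 = 10:57 AM on Jul 5.
+7 hours 48 minutes → arrive 6:45 PM UTC on Jul 5.
Flight 2 in UTC: 12:18 AM − 5:00 = 7:18 PM on Jul 4.
+14 hours and 59 minutes → arrive 10:17 AM UTC on Jul 5.
Flight 2 lands earlier by 8 hours 28 minutes.

the second, by 8 hours 28 minutes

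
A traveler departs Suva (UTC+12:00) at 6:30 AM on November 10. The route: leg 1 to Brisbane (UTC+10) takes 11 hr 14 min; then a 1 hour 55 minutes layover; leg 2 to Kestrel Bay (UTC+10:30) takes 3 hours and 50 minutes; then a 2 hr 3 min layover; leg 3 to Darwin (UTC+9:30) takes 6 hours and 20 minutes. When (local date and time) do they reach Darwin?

Convert departure to UTC: 6:30 AM − 12:00 = 6:30 PM UTC on Nov 9.
Add 11 hours 14 minutes leg 1 → 5:44 AM UTC (Nov 10).
Add 1 hour and 55 minutes layover in Brisbane → 7:39 AM UTC.
Add 3 hours and 50 minutes leg 2 → 11:29 AM UTC.
Add 2 hours 3 minutes layover in Kestrel Bay → 1:32 PM UTC.
Add 6 hours and 20 minutes leg 3 → 7:52 PM UTC.
Darwin is UTC+9:30, so local arrival = 7:52 PM + 9:30 = 5:22 AM on Nov 11.

5:22 AM on Nov 11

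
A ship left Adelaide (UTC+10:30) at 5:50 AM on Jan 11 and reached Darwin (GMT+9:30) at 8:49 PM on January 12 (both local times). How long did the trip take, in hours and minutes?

39 hours 59 minutes

Departure in UTC: 5:50 AM − 10:30 = 7:20 PM on Jan 10.
Arrival in UTC: 8:49 PM − 9:30 = 11:19 AM on Jan 12.
Elapsed = 11:19 AM − 7:20 PM (+2 days) = 39 hours 59 minutes.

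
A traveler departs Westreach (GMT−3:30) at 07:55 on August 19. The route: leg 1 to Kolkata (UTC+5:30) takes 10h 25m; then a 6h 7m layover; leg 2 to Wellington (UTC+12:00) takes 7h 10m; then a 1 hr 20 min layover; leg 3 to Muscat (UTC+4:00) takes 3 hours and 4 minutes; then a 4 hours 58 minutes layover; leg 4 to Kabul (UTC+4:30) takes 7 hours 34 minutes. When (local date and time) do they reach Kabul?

08:33 on August 21

Convert departure to UTC: 07:55 + 3:30 = 11:25 UTC on Aug 19.
Add 10 hours 25 minutes leg 1 → 21:50 UTC.
Add 6 hours and 7 minutes layover in Kolkata → 03:57 UTC (Aug 20).
Add 7 hours 10 minutes leg 2 → 11:07 UTC.
Add 1 hour and 20 minutes layover in Wellington → 12:27 UTC.
Add 3 hours and 4 minutes leg 3 → 15:31 UTC.
Add 4 hours and 58 minutes layover in Muscat → 20:29 UTC.
Add 7 hours and 34 minutes leg 4 → 04:03 UTC (Aug 21).
Kabul is UTC+4:30, so local arrival = 04:03 + 4:30 = 08:33 on Aug 21.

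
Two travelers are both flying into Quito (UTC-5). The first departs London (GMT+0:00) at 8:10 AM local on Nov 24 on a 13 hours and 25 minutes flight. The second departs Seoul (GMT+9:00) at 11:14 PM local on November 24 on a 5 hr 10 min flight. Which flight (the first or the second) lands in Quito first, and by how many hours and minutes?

Flight 1 departs at 8:10 AM UTC (Nov 24).
+13 hours and 25 minutes → arrive 9:35 PM UTC on Nov 24.
Flight 2 in UTC: 11:14 PM − 9:00 = 2:14 PM on Nov 24.
+5 hours 10 minutes → arrive 7:24 PM UTC on Nov 24.
Flight 2 lands earlier by 2 hours 11 minutes.

the second, by 2 hours 11 minutes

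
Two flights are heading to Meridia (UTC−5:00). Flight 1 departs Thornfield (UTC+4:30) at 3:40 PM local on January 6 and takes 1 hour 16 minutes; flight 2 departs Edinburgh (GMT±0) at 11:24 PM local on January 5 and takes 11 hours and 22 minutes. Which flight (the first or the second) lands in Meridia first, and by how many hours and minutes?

Flight 1 in UTC: 3:40 PM − 4:30 = 11:10 AM on Jan 6.
+1 hour and 16 minutes → arrive 12:26 PM UTC on Jan 6.
Flight 2 departs at 11:24 PM UTC (Jan 5).
+11 hours 22 minutes → arrive 10:46 AM UTC on Jan 6.
Flight 2 lands earlier by 1 hour 40 minutes.

the second, by 1 hour 40 minutes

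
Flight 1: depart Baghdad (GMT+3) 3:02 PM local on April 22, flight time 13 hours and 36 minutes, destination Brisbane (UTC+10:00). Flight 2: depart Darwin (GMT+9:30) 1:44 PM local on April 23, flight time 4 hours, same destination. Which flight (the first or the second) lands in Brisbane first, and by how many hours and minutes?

Flight 1 in UTC: 3:02 PM − 3:00 = 12:02 PM on Apr 22.
+13 hours and 36 minutes → arrive 1:38 AM UTC on Apr 23.
Flight 2 in UTC: 1:44 PM − 9:30 = 4:14 AM on Apr 23.
+4 hours → arrive 8:14 AM UTC on Apr 23.
Flight 1 lands earlier by 6 hours 36 minutes.

the first, by 6 hours 36 minutes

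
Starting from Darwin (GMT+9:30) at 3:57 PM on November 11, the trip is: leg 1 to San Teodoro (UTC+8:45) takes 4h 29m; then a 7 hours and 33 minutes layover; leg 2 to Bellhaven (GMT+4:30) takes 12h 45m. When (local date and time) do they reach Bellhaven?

11:44 AM on November 12

Convert departure to UTC: 3:57 PM − 9:30 = 6:27 AM UTC on Nov 11.
Add 4 hours and 29 minutes leg 1 → 10:56 AM UTC.
Add 7 hours 33 minutes layover in San Teodoro → 6:29 PM UTC.
Add 12 hours and 45 minutes leg 2 → 7:14 AM UTC (Nov 12).
Bellhaven is UTC+4:30, so local arrival = 7:14 AM + 4:30 = 11:44 AM on Nov 12.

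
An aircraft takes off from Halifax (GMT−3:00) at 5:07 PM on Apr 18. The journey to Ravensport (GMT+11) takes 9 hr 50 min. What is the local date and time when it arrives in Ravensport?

Ravensport is 14:00 ahead of Halifax.
After 9 hours and 50 minutes it is 2:57 AM (Apr 19) in Halifax.
Shift by the zone difference: 2:57 AM + 14:00 = 4:57 PM on Apr 19 in Ravensport.

4:57 PM on April 19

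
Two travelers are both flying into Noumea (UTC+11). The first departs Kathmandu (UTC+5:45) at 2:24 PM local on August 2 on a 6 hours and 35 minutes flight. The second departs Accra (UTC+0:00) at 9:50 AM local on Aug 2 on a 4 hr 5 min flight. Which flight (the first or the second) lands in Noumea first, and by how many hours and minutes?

the second, by 1 hour 19 minutes

Flight 1 in UTC: 2:24 PM − 5:45 = 8:39 AM on Aug 2.
+6 hours 35 minutes → arrive 3:14 PM UTC on Aug 2.
Flight 2 departs at 9:50 AM UTC (Aug 2).
+4 hours 5 minutes → arrive 1:55 PM UTC on Aug 2.
Flight 2 lands earlier by 1 hour 19 minutes.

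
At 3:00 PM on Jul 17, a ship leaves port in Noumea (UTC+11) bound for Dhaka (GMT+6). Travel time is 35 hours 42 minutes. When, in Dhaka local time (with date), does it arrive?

9:42 PM on July 18

Convert departure to UTC: 3:00 PM − 11:00 = 4:00 AM UTC on Jul 17.
Add 35 hours 42 minutes travel time → 3:42 PM UTC (Jul 18).
Dhaka is UTC+6:00, so local arrival = 3:42 PM + 6:00 = 9:42 PM on Jul 18.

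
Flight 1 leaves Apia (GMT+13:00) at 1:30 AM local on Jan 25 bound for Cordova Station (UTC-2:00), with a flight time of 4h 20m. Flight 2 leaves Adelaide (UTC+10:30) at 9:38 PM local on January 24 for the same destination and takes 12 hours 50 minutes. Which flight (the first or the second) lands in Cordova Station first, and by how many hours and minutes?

Flight 1 in UTC: 1:30 AM − 13:00 = 12:30 PM on Jan 24.
+4 hours and 20 minutes → arrive 4:50 PM UTC on Jan 24.
Flight 2 in UTC: 9:38 PM − 10:30 = 11:08 AM on Jan 24.
+12 hours and 50 minutes → arrive 11:58 PM UTC on Jan 24.
Flight 1 lands earlier by 7 hours 8 minutes.

the first, by 7 hours 8 minutes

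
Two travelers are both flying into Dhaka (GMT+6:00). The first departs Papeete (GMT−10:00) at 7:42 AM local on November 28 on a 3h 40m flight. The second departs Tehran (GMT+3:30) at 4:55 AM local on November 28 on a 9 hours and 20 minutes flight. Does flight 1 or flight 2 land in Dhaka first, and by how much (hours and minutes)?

the second, by 10 hours 37 minutes

Flight 1 in UTC: 7:42 AM + 10:00 = 5:42 PM on Nov 28.
+3 hours and 40 minutes → arrive 9:22 PM UTC on Nov 28.
Flight 2 in UTC: 4:55 AM − 3:30 = 1:25 AM on Nov 28.
+9 hours 20 minutes → arrive 10:45 AM UTC on Nov 28.
Flight 2 lands earlier by 10 hours 37 minutes.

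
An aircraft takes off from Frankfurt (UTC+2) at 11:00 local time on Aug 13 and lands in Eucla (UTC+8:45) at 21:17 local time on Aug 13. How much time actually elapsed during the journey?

3 hours 32 minutes

Departure in UTC: 11:00 − 2:00 = 09:00 on Aug 13.
Arrival in UTC: 21:17 − 8:45 = 12:32 on Aug 13.
Elapsed = 12:32 − 09:00 = 3 hours 32 minutes.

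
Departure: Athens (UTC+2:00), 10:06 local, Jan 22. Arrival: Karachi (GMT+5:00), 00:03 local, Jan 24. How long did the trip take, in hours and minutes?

34 hours 57 minutes

Departure in UTC: 10:06 − 2:00 = 08:06 on Jan 22.
Arrival in UTC: 00:03 − 5:00 = 19:03 on Jan 23.
Elapsed = 19:03 − 08:06 (+1 day) = 34 hours 57 minutes.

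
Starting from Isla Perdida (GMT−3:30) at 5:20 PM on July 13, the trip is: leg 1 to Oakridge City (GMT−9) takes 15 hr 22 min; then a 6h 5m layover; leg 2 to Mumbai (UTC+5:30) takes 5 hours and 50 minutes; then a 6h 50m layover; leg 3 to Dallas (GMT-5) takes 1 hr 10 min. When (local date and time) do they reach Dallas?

Convert departure to UTC: 5:20 PM + 3:30 = 8:50 PM UTC on Jul 13.
Add 15 hours 22 minutes leg 1 → 12:12 PM UTC (Jul 14).
Add 6 hours and 5 minutes layover in Oakridge City → 6:17 PM UTC.
Add 5 hours and 50 minutes leg 2 → 12:07 AM UTC (Jul 15).
Add 6 hours 50 minutes layover in Mumbai → 6:57 AM UTC.
Add 1 hour and 10 minutes leg 3 → 8:07 AM UTC.
Dallas is UTC−5:00, so local arrival = 8:07 AM − 5:00 = 3:07 AM on Jul 15.

3:07 AM on July 15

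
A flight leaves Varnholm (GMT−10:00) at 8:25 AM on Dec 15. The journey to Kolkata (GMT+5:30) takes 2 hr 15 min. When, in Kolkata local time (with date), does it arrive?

Convert departure to UTC: 8:25 AM + 10:00 = 6:25 PM UTC on Dec 15.
Add 2 hours 15 minutes travel time → 8:40 PM UTC.
Kolkata is UTC+5:30, so local arrival = 8:40 PM + 5:30 = 2:10 AM on Dec 16.

2:10 AM on Dec 16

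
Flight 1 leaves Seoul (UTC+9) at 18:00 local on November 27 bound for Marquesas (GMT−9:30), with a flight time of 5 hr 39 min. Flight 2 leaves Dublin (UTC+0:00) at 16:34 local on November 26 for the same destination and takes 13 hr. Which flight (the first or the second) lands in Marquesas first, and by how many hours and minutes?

Flight 1 in UTC: 18:00 − 9:00 = 09:00 on Nov 27.
+5 hours 39 minutes → arrive 14:39 UTC on Nov 27.
Flight 2 departs at 16:34 UTC (Nov 26).
+13 hours → arrive 05:34 UTC on Nov 27.
Flight 2 lands earlier by 9 hours 5 minutes.

the second, by 9 hours 5 minutes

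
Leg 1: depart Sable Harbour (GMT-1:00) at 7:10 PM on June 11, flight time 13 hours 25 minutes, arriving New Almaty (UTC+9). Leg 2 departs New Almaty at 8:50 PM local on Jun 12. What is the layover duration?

2 hours 15 minutes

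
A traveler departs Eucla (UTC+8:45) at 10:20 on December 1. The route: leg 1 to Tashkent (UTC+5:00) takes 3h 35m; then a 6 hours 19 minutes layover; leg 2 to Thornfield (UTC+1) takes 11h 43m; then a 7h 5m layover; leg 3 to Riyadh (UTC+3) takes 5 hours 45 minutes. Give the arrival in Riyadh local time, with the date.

15:02 on December 2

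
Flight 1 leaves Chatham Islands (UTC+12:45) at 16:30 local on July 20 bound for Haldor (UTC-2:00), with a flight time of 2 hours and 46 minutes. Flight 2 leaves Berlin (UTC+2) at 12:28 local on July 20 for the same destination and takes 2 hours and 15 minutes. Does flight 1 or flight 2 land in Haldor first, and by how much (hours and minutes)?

Flight 1 in UTC: 16:30 − 12:45 = 03:45 on Jul 20.
+2 hours 46 minutes → arrive 06:31 UTC on Jul 20.
Flight 2 in UTC: 12:28 − 2:00 = 10:28 on Jul 20.
+2 hours and 15 minutes → arrive 12:43 UTC on Jul 20.
Flight 1 lands earlier by 6 hours 12 minutes.

the first, by 6 hours 12 minutes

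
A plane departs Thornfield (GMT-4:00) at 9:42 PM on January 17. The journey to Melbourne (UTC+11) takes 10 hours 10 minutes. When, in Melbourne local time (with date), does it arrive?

10:52 PM on January 18

Melbourne is 15:00 ahead of Thornfield.
After 10 hours 10 minutes it is 7:52 AM (Jan 18) in Thornfield.
Shift by the zone difference: 7:52 AM + 15:00 = 10:52 PM on Jan 18 in Melbourne.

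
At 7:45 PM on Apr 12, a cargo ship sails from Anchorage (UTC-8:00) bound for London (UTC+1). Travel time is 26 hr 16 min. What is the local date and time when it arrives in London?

Convert departure to UTC: 7:45 PM + 8:00 = 3:45 AM UTC on Apr 13.
Add 26 hours and 16 minutes travel time → 6:01 AM UTC (Apr 14).
London is UTC+1:00, so local arrival = 6:01 AM + 1:00 = 7:01 AM on Apr 14.

7:01 AM on April 14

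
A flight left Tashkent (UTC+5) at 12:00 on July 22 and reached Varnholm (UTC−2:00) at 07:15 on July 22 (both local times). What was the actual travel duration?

Departure in UTC: 12:00 − 5:00 = 07:00 on Jul 22.
Arrival in UTC: 07:15 + 2:00 = 09:15 on Jul 22.
Elapsed = 09:15 − 07:00 = 2 hours 15 minutes.

2 hours 15 minutes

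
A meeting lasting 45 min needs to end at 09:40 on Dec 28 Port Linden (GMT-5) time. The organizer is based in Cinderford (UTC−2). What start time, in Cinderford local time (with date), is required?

Target end time in UTC: 09:40 + 5:00 = 14:40 on Dec 28.
Subtract 45 minutes → start 13:55 UTC on Dec 28.
Cinderford is UTC−2:00: 13:55 − 2:00 = 11:55 on Dec 28.

11:55 on December 28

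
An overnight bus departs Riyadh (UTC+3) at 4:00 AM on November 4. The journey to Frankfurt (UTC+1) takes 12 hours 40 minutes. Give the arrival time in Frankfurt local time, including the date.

Frankfurt is 2:00 behind Riyadh.
After 12 hours and 40 minutes it is 4:40 PM in Riyadh.
Shift by the zone difference: 4:40 PM − 2:00 = 2:40 PM on Nov 4 in Frankfurt.

2:40 PM on November 4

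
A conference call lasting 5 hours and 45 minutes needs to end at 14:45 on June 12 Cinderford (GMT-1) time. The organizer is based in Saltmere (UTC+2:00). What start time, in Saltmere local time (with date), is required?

Target end time in UTC: 14:45 + 1:00 = 15:45 on Jun 12.
Subtract 5 hours 45 minutes → start 10:00 UTC on Jun 12.
Saltmere is UTC+2:00: 10:00 + 2:00 = 12:00 on Jun 12.

12:00 on June 12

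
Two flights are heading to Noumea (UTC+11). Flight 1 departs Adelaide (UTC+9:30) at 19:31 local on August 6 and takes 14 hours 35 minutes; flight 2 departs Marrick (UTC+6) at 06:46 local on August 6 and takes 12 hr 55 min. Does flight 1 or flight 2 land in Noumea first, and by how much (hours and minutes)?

the second, by 10 hours 55 minutes

Flight 1 in UTC: 19:31 − 9:30 = 10:01 on Aug 6.
+14 hours and 35 minutes → arrive 00:36 UTC on Aug 7.
Flight 2 in UTC: 06:46 − 6:00 = 00:46 on Aug 6.
+12 hours and 55 minutes → arrive 13:41 UTC on Aug 6.
Flight 2 lands earlier by 10 hours 55 minutes.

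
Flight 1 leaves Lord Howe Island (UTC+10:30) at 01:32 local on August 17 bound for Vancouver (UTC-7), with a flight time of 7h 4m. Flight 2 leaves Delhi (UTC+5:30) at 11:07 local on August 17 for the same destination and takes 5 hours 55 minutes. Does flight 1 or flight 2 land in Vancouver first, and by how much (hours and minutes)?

Flight 1 in UTC: 01:32 − 10:30 = 15:02 on Aug 16.
+7 hours and 4 minutes → arrive 22:06 UTC on Aug 16.
Flight 2 in UTC: 11:07 − 5:30 = 05:37 on Aug 17.
+5 hours 55 minutes → arrive 11:32 UTC on Aug 17.
Flight 1 lands earlier by 13 hours 26 minutes.

the first, by 13 hours 26 minutes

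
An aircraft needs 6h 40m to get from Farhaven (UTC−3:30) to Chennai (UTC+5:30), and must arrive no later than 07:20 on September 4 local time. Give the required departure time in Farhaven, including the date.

15:40 on September 3

Target arrival in UTC: 07:20 − 5:30 = 01:50 on Sep 4.
Subtract 6 hours 40 minutes → departure 19:10 UTC on Sep 3.
Farhaven is UTC−3:30: 19:10 − 3:30 = 15:40 on Sep 3.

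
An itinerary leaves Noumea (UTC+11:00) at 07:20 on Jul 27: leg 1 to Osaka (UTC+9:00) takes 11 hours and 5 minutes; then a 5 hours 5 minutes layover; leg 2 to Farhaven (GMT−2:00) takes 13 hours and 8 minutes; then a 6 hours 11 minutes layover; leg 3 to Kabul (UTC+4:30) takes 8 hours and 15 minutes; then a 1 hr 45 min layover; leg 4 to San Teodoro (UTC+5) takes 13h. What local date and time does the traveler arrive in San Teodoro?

Convert departure to UTC: 07:20 − 11:00 = 20:20 UTC on Jul 26.
Add 11 hours 5 minutes leg 1 → 07:25 UTC (Jul 27).
Add 5 hours and 5 minutes layover in Osaka → 12:30 UTC.
Add 13 hours 8 minutes leg 2 → 01:38 UTC (Jul 28).
Add 6 hours 11 minutes layover in Farhaven → 07:49 UTC.
Add 8 hours and 15 minutes leg 3 → 16:04 UTC.
Add 1 hour 45 minutes layover in Kabul → 17:49 UTC.
Add 13 hours leg 4 → 06:49 UTC (Jul 29).
San Teodoro is UTC+5:00, so local arrival = 06:49 + 5:00 = 11:49 on Jul 29.

11:49 on July 29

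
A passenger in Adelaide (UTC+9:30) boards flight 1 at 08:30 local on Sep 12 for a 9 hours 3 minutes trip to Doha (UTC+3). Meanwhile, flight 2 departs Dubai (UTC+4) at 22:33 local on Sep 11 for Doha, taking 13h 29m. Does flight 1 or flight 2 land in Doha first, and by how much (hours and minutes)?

the second, by 1 minute

Flight 1 in UTC: 08:30 − 9:30 = 23:00 on Sep 11.
+9 hours 3 minutes → arrive 08:03 UTC on Sep 12.
Flight 2 in UTC: 22:33 − 4:00 = 18:33 on Sep 11.
+13 hours 29 minutes → arrive 08:02 UTC on Sep 12.
Flight 2 lands earlier by 1 minute.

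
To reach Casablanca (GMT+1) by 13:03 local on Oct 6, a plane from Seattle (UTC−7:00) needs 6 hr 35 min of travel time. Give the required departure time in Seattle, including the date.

Target arrival in UTC: 13:03 − 1:00 = 12:03 on Oct 6.
Subtract 6 hours 35 minutes → departure 05:28 UTC on Oct 6.
Seattle is UTC−7:00: 05:28 − 7:00 = 22:28 on Oct 5.

22:28 on Oct 5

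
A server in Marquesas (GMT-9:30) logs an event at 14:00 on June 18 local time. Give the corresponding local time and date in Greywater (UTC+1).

In UTC: 14:00 + 9:30 = 23:30 on Jun 18.
Greywater is UTC+1:00: 23:30 + 1:00 = 00:30 on Jun 19.

00:30 on June 19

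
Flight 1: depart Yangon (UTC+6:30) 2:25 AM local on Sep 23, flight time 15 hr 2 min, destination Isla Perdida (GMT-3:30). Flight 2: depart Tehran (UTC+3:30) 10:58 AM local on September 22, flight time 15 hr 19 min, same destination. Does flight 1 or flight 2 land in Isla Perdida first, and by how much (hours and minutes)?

the second, by 12 hours 10 minutes

Flight 1 in UTC: 2:25 AM − 6:30 = 7:55 PM on Sep 22.
+15 hours 2 minutes → arrive 10:57 AM UTC on Sep 23.
Flight 2 in UTC: 10:58 AM − 3:30 = 7:28 AM on Sep 22.
+15 hours 19 minutes → arrive 10:47 PM UTC on Sep 22.
Flight 2 lands earlier by 12 hours 10 minutes.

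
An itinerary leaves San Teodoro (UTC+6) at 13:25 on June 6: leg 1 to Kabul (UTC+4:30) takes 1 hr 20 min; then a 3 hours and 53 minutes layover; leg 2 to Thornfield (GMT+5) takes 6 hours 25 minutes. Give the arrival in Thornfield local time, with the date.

Convert departure to UTC: 13:25 − 6:00 = 07:25 UTC on Jun 6.
Add 1 hour 20 minutes leg 1 → 08:45 UTC.
Add 3 hours 53 minutes layover in Kabul → 12:38 UTC.
Add 6 hours 25 minutes leg 2 → 19:03 UTC.
Thornfield is UTC+5:00, so local arrival = 19:03 + 5:00 = 00:03 on Jun 7.

00:03 on June 7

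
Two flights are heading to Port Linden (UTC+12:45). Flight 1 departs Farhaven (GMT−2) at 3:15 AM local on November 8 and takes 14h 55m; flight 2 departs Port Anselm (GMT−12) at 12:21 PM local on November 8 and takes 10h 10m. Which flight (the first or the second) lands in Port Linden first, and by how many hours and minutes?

the first, by 14 hours 21 minutes

Flight 1 in UTC: 3:15 AM + 2:00 = 5:15 AM on Nov 8.
+14 hours and 55 minutes → arrive 8:10 PM UTC on Nov 8.
Flight 2 in UTC: 12:21 PM + 12:00 = 12:21 AM on Nov 9.
+10 hours 10 minutes → arrive 10:31 AM UTC on Nov 9.
Flight 1 lands earlier by 14 hours 21 minutes.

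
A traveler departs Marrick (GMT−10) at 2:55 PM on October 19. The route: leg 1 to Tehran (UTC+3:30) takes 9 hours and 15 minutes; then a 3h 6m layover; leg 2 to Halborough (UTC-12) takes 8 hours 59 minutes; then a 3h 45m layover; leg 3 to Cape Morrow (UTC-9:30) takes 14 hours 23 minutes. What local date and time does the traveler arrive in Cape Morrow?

6:53 AM on October 21

Convert departure to UTC: 2:55 PM + 10:00 = 12:55 AM UTC on Oct 20.
Add 9 hours and 15 minutes leg 1 → 10:10 AM UTC.
Add 3 hours and 6 minutes layover in Tehran → 1:16 PM UTC.
Add 8 hours 59 minutes leg 2 → 10:15 PM UTC.
Add 3 hours and 45 minutes layover in Halborough → 2:00 AM UTC (Oct 21).
Add 14 hours 23 minutes leg 3 → 4:23 PM UTC.
Cape Morrow is UTC−9:30, so local arrival = 4:23 PM − 9:30 = 6:53 AM on Oct 21.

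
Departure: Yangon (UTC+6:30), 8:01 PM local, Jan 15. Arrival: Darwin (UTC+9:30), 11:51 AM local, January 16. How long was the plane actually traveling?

Departure in UTC: 8:01 PM − 6:30 = 1:31 PM on Jan 15.
Arrival in UTC: 11:51 AM − 9:30 = 2:21 AM on Jan 16.
Elapsed = 2:21 AM − 1:31 PM (+1 day) = 12 hours 50 minutes.

12 hours 50 minutes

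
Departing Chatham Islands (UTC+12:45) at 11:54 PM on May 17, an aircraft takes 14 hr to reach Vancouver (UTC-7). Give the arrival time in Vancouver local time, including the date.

Vancouver is 19:45 behind Chatham Islands.
After 14 hours it is 1:54 PM (May 18) in Chatham Islands.
Shift by the zone difference: 1:54 PM − 19:45 = 6:09 PM on May 17 in Vancouver.

6:09 PM on May 17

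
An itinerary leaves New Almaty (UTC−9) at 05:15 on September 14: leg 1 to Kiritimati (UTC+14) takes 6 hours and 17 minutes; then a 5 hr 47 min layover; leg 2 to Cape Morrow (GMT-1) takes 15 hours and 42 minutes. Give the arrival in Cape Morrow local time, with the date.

17:01 on September 15

Convert departure to UTC: 05:15 + 9:00 = 14:15 UTC on Sep 14.
Add 6 hours 17 minutes leg 1 → 20:32 UTC.
Add 5 hours 47 minutes layover in Kiritimati → 02:19 UTC (Sep 15).
Add 15 hours 42 minutes leg 2 → 18:01 UTC.
Cape Morrow is UTC−1:00, so local arrival = 18:01 − 1:00 = 17:01 on Sep 15.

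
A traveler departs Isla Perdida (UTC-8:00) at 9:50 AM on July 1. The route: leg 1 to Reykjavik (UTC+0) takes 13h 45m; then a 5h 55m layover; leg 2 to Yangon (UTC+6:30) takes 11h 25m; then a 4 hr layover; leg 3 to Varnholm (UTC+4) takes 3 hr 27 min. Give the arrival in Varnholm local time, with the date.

12:22 PM on Jul 3

Convert departure to UTC: 9:50 AM + 8:00 = 5:50 PM UTC on Jul 1.
Add 13 hours and 45 minutes leg 1 → 7:35 AM UTC (Jul 2).
Add 5 hours 55 minutes layover in Reykjavik → 1:30 PM UTC.
Add 11 hours 25 minutes leg 2 → 12:55 AM UTC (Jul 3).
Add 4 hours layover in Yangon → 4:55 AM UTC.
Add 3 hours 27 minutes leg 3 → 8:22 AM UTC.
Varnholm is UTC+4:00, so local arrival = 8:22 AM + 4:00 = 12:22 PM on Jul 3.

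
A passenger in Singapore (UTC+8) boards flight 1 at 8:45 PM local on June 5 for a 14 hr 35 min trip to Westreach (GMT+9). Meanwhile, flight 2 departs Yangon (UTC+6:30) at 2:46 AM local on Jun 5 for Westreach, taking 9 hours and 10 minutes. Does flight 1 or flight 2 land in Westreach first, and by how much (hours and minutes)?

Flight 1 in UTC: 8:45 PM − 8:00 = 12:45 PM on Jun 5.
+14 hours 35 minutes → arrive 3:20 AM UTC on Jun 6.
Flight 2 in UTC: 2:46 AM − 6:30 = 8:16 PM on Jun 4.
+9 hours 10 minutes → arrive 5:26 AM UTC on Jun 5.
Flight 2 lands earlier by 21 hours 54 minutes.

the second, by 21 hours 54 minutes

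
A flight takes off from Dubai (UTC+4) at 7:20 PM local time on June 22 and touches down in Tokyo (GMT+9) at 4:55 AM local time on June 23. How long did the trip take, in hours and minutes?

Departure in UTC: 7:20 PM − 4:00 = 3:20 PM on Jun 22.
Arrival in UTC: 4:55 AM − 9:00 = 7:55 PM on Jun 22.
Elapsed = 7:55 PM − 3:20 PM = 4 hours 35 minutes.

4 hours 35 minutes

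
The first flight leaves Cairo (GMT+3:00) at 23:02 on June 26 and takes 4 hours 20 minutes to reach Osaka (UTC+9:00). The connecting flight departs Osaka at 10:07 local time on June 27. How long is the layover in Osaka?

Convert departure to UTC: 23:02 − 3:00 = 20:02 UTC on Jun 26.
Add 4 hours 20 minutes flight time → 00:22 UTC (Jun 27).
Osaka is UTC+9:00, so local arrival = 00:22 + 9:00 = 09:22 on Jun 27.
Layover = 10:07 − 09:22 = 45 minutes.

45 minutes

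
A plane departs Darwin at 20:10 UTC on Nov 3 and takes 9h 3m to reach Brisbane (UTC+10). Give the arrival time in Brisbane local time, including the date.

15:13 on November 4

Departure is given in UTC: 20:10 on Nov 3.
Add 9 hours 3 minutes → 05:13 UTC (Nov 4).
Brisbane is UTC+10:00: 05:13 + 10:00 = 15:13 on Nov 4.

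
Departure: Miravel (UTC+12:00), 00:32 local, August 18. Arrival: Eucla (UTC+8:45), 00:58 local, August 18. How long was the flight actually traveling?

Departure in UTC: 00:32 − 12:00 = 12:32 on Aug 17.
Arrival in UTC: 00:58 − 8:45 = 16:13 on Aug 17.
Elapsed = 16:13 − 12:32 = 3 hours 41 minutes.

3 hours 41 minutes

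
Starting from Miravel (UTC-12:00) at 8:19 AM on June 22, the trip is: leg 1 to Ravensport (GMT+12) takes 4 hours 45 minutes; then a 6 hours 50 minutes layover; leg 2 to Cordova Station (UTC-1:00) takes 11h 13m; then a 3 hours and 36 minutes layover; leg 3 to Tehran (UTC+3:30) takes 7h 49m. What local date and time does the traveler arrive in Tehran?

Convert departure to UTC: 8:19 AM + 12:00 = 8:19 PM UTC on Jun 22.
Add 4 hours 45 minutes leg 1 → 1:04 AM UTC (Jun 23).
Add 6 hours and 50 minutes layover in Ravensport → 7:54 AM UTC.
Add 11 hours and 13 minutes leg 2 → 7:07 PM UTC.
Add 3 hours and 36 minutes layover in Cordova Station → 10:43 PM UTC.
Add 7 hours and 49 minutes leg 3 → 6:32 AM UTC (Jun 24).
Tehran is UTC+3:30, so local arrival = 6:32 AM + 3:30 = 10:02 AM on Jun 24.

10:02 AM on June 24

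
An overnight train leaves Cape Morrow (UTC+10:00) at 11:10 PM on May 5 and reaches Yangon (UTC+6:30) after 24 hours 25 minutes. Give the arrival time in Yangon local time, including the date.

8:05 PM on May 6

Convert departure to UTC: 11:10 PM − 10:00 = 1:10 PM UTC on May 5.
Add 24 hours 25 minutes travel time → 1:35 PM UTC (May 6).
Yangon is UTC+6:30, so local arrival = 1:35 PM + 6:30 = 8:05 PM on May 6.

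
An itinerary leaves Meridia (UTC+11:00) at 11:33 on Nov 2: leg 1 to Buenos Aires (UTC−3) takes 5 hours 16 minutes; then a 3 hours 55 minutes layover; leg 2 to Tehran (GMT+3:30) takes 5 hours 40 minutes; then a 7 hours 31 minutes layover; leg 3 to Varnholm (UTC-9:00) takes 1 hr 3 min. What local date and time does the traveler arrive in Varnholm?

14:58 on Nov 2

Convert departure to UTC: 11:33 − 11:00 = 00:33 UTC on Nov 2.
Add 5 hours and 16 minutes leg 1 → 05:49 UTC.
Add 3 hours 55 minutes layover in Buenos Aires → 09:44 UTC.
Add 5 hours 40 minutes leg 2 → 15:24 UTC.
Add 7 hours and 31 minutes layover in Tehran → 22:55 UTC.
Add 1 hour 3 minutes leg 3 → 23:58 UTC.
Varnholm is UTC−9:00, so local arrival = 23:58 − 9:00 = 14:58 on Nov 2.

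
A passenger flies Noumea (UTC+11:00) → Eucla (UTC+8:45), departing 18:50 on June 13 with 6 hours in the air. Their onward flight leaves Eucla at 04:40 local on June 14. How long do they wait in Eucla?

Convert departure to UTC: 18:50 − 11:00 = 07:50 UTC on Jun 13.
Add 6 hours flight time → 13:50 UTC.
Eucla is UTC+8:45, so local arrival = 13:50 + 8:45 = 22:35 on Jun 13.
Layover = 04:40 − 22:35 (+1 day) = 6 hours 5 minutes.

6 hours 5 minutes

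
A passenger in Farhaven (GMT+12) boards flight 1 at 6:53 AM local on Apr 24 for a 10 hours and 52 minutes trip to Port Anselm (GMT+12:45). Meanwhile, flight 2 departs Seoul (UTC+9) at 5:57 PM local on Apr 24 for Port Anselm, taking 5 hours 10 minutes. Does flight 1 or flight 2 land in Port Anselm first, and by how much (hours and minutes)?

the first, by 8 hours 22 minutes

Flight 1 in UTC: 6:53 AM − 12:00 = 6:53 PM on Apr 23.
+10 hours 52 minutes → arrive 5:45 AM UTC on Apr 24.
Flight 2 in UTC: 5:57 PM − 9:00 = 8:57 AM on Apr 24.
+5 hours and 10 minutes → arrive 2:07 PM UTC on Apr 24.
Flight 1 lands earlier by 8 hours 22 minutes.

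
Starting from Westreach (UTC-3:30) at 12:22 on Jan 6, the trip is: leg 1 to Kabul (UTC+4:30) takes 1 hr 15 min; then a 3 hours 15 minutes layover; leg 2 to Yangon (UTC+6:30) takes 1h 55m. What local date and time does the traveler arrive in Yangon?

Convert departure to UTC: 12:22 + 3:30 = 15:52 UTC on Jan 6.
Add 1 hour 15 minutes leg 1 → 17:07 UTC.
Add 3 hours 15 minutes layover in Kabul → 20:22 UTC.
Add 1 hour and 55 minutes leg 2 → 22:17 UTC.
Yangon is UTC+6:30, so local arrival = 22:17 + 6:30 = 04:47 on Jan 7.

04:47 on Jan 7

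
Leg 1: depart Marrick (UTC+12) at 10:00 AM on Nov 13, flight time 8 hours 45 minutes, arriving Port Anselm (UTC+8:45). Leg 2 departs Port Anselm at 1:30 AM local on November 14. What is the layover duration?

10 hours

Convert departure to UTC: 10:00 AM − 12:00 = 10:00 PM UTC on Nov 12.
Add 8 hours and 45 minutes flight time → 6:45 AM UTC (Nov 13).
Port Anselm is UTC+8:45, so local arrival = 6:45 AM + 8:45 = 3:30 PM on Nov 13.
Layover = 1:30 AM − 3:30 PM (+1 day) = 10 hours.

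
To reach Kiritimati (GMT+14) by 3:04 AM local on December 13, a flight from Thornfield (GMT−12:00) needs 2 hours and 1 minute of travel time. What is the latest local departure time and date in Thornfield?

11:03 PM on December 11

Target arrival in UTC: 3:04 AM − 14:00 = 1:04 PM on Dec 12.
Subtract 2 hours 1 minute → departure 11:03 AM UTC on Dec 12.
Thornfield is UTC−12:00: 11:03 AM − 12:00 = 11:03 PM on Dec 11.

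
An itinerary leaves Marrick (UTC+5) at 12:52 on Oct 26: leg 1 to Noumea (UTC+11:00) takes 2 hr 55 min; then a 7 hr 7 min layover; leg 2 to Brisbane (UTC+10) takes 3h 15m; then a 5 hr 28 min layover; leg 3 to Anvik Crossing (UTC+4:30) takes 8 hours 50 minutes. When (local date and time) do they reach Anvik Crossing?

15:57 on October 27

Convert departure to UTC: 12:52 − 5:00 = 07:52 UTC on Oct 26.
Add 2 hours 55 minutes leg 1 → 10:47 UTC.
Add 7 hours 7 minutes layover in Noumea → 17:54 UTC.
Add 3 hours and 15 minutes leg 2 → 21:09 UTC.
Add 5 hours and 28 minutes layover in Brisbane → 02:37 UTC (Oct 27).
Add 8 hours and 50 minutes leg 3 → 11:27 UTC.
Anvik Crossing is UTC+4:30, so local arrival = 11:27 + 4:30 = 15:57 on Oct 27.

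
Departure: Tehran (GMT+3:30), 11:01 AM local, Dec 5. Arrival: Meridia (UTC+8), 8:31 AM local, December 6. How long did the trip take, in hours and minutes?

Departure in UTC: 11:01 AM − 3:30 = 7:31 AM on Dec 5.
Arrival in UTC: 8:31 AM − 8:00 = 12:31 AM on Dec 6.
Elapsed = 12:31 AM − 7:31 AM (+1 day) = 17 hours.

17 hours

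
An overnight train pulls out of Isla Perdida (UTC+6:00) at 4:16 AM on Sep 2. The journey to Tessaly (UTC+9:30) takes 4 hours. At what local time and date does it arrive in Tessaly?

11:46 AM on Sep 2

Convert departure to UTC: 4:16 AM − 6:00 = 10:16 PM UTC on Sep 1.
Add 4 hours travel time → 2:16 AM UTC (Sep 2).
Tessaly is UTC+9:30, so local arrival = 2:16 AM + 9:30 = 11:46 AM on Sep 2.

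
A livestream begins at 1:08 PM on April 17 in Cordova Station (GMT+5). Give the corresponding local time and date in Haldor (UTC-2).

6:08 AM on Apr 17

In UTC: 1:08 PM − 5:00 = 8:08 AM on Apr 17.
Haldor is UTC−2:00: 8:08 AM − 2:00 = 6:08 AM on Apr 17.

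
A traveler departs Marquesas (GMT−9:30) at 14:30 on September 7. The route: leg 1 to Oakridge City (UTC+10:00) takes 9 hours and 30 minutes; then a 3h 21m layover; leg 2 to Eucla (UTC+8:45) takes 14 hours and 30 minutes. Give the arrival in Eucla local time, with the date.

12:06 on Sep 9

Convert departure to UTC: 14:30 + 9:30 = 00:00 UTC on Sep 8.
Add 9 hours and 30 minutes leg 1 → 09:30 UTC.
Add 3 hours 21 minutes layover in Oakridge City → 12:51 UTC.
Add 14 hours 30 minutes leg 2 → 03:21 UTC (Sep 9).
Eucla is UTC+8:45, so local arrival = 03:21 + 8:45 = 12:06 on Sep 9.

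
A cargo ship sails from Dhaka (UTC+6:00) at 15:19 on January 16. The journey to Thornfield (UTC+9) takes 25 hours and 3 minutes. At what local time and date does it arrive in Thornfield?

19:22 on January 17

Convert departure to UTC: 15:19 − 6:00 = 09:19 UTC on Jan 16.
Add 25 hours and 3 minutes travel time → 10:22 UTC (Jan 17).
Thornfield is UTC+9:00, so local arrival = 10:22 + 9:00 = 19:22 on Jan 17.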